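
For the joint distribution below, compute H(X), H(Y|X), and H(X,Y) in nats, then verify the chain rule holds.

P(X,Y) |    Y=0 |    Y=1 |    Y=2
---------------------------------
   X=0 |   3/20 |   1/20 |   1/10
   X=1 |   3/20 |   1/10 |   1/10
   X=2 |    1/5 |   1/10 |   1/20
H(X,Y) = 2.1116, H(X) = 1.0961, H(Y|X) = 1.0156 (all in nats)

Chain rule: H(X,Y) = H(X) + H(Y|X)

Left side — joint entropy directly:
H(X,Y) = -Σ p(x,y) log p(x,y) = 2.1116 nats

Right side — compute H(Y|X) from the conditional distributions:
P(X) = (3/10, 7/20, 7/20), so H(X) = 1.0961 nats
H(Y|X) = Σ_x P(X=x) · H(Y|X=x):
  P(Y|X=0) = (1/2, 1/6, 1/3), H(Y|X=0) = 1.0114, weight P(X=0) = 3/10
  P(Y|X=1) = (3/7, 2/7, 2/7), H(Y|X=1) = 1.0790, weight P(X=1) = 7/20
  P(Y|X=2) = (4/7, 2/7, 1/7), H(Y|X=2) = 0.9557, weight P(X=2) = 7/20
H(Y|X) = 1.0156 nats

H(X) + H(Y|X) = 1.0961 + 1.0156 = 2.1116 nats

Both sides equal 2.1116 nats. ✓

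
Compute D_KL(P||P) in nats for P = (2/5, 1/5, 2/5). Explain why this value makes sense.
0.0000 nats

KL divergence satisfies the Gibbs inequality: D_KL(P||Q) ≥ 0 for all distributions P, Q.

D_KL(P||Q) = Σ p(x) log(p(x)/q(x))
Each term is p(x) × log_e(p(x)/p(x)) = p(x) × log_e(1) = 0, so the sum is 0.
D_KL(P||Q) = 0.0000 nats

When P = Q, the KL divergence is exactly 0, as there is no 'divergence' between identical distributions.

This non-negativity is a fundamental property: relative entropy cannot be negative because it measures how different Q is from P.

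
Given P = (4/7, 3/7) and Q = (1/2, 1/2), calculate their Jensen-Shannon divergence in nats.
0.0026 nats

Jensen-Shannon divergence is:
JSD(P||Q) = 0.5 × D_KL(P||M) + 0.5 × D_KL(Q||M)
where M = 0.5 × (P + Q) is the mixture distribution.

M = 0.5 × (4/7, 3/7) + 0.5 × (1/2, 1/2) = (15/28, 13/28)

D_KL(P||M) = 0.0026 nats
D_KL(Q||M) = 0.0026 nats

JSD(P||Q) = 0.5 × 0.0026 + 0.5 × 0.0026 = 0.0026 nats

Unlike KL divergence, JSD is symmetric and bounded: 0 ≤ JSD ≤ log(2).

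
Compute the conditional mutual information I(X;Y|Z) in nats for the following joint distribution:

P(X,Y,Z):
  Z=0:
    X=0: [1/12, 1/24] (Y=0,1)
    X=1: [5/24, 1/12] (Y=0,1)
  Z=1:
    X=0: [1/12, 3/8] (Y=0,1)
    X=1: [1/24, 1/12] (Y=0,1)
0.0067 nats

Conditional mutual information: I(X;Y|Z) = H(X|Z) + H(Y|Z) - H(X,Y|Z)

H(Z) = 0.6792
H(X,Z) = 1.2368 → H(X|Z) = 0.5576
H(Y,Z) = 1.2368 → H(Y|Z) = 0.5576
H(X,Y,Z) = 1.7877 → H(X,Y|Z) = 1.1086

I(X;Y|Z) = 0.5576 + 0.5576 - 1.1086 = 0.0067 nats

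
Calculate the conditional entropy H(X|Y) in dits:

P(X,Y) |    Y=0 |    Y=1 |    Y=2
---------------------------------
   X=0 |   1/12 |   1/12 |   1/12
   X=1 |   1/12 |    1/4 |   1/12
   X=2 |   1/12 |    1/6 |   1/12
0.4582 dits

Using the chain rule: H(X|Y) = H(X,Y) - H(Y)

First, compute H(X,Y) = 0.9097 dits

Marginal P(Y) = (1/4, 1/2, 1/4)
H(Y) = 0.4515 dits

H(X|Y) = H(X,Y) - H(Y) = 0.9097 - 0.4515 = 0.4582 dits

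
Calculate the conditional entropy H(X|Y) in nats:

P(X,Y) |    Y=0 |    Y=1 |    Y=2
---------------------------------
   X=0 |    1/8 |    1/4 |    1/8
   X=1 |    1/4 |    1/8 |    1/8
0.6507 nats

Using the chain rule: H(X|Y) = H(X,Y) - H(Y)

First, compute H(X,Y) = 1.7329 nats

Marginal P(Y) = (3/8, 3/8, 1/4)
H(Y) = 1.0822 nats

H(X|Y) = H(X,Y) - H(Y) = 1.7329 - 1.0822 = 0.6507 nats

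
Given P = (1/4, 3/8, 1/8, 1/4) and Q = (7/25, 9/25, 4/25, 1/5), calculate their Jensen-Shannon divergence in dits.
0.0013 dits

Jensen-Shannon divergence is:
JSD(P||Q) = 0.5 × D_KL(P||M) + 0.5 × D_KL(Q||M)
where M = 0.5 × (P + Q) is the mixture distribution.

M = 0.5 × (1/4, 3/8, 1/8, 1/4) + 0.5 × (7/25, 9/25, 4/25, 1/5) = (0.265, 0.3675, 0.1425, 9/40)

D_KL(P||M) = 0.0013 dits
D_KL(Q||M) = 0.0013 dits

JSD(P||Q) = 0.5 × 0.0013 + 0.5 × 0.0013 = 0.0013 dits

Unlike KL divergence, JSD is symmetric and bounded: 0 ≤ JSD ≤ log(2).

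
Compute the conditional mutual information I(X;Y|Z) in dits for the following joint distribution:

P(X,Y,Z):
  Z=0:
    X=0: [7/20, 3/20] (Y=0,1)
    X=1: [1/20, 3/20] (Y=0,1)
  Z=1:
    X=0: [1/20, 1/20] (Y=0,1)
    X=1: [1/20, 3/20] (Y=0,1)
0.0301 dits

Conditional mutual information: I(X;Y|Z) = H(X|Z) + H(Y|Z) - H(X,Y|Z)

H(Z) = 0.2653
H(X,Z) = 0.5301 → H(X|Z) = 0.2648
H(Y,Z) = 0.5558 → H(Y|Z) = 0.2905
H(X,Y,Z) = 0.7905 → H(X,Y|Z) = 0.5252

I(X;Y|Z) = 0.2648 + 0.2905 - 0.5252 = 0.0301 dits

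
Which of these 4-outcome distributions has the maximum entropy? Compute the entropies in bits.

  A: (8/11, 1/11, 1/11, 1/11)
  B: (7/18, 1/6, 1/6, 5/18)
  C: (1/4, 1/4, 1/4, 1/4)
C

For a discrete distribution over n outcomes, entropy is maximized by the uniform distribution.

Computing entropies:
H(A) = 1.2776 bits
H(B) = 1.9049 bits
H(C) = 2.0000 bits

The uniform distribution (where all probabilities equal 1/4) achieves the maximum entropy of log_2(4) = 2.0000 bits.

Distribution C has the highest entropy.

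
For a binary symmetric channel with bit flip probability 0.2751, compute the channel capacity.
0.1513 bits

For a binary symmetric channel (BSC) with error probability p:
Capacity C = 1 - H(p) bits per symbol

where H(p) = -p log₂(p) - (1-p) log₂(1-p) is the binary entropy function.

H(0.2751) = 0.8487 bits
C = 1 - 0.8487 = 0.1513 bits per symbol

This means we can reliably transmit up to 0.1513 bits of information per channel use.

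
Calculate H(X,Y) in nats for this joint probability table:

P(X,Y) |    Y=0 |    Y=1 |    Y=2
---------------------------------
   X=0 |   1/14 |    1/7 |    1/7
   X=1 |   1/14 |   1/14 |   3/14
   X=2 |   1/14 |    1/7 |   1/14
2.1066 nats

Joint entropy is H(X,Y) = -Σ_{x,y} p(x,y) log p(x,y).

Summing over all non-zero entries:
H(X,Y) = -[1/14·log_e(1/14) + 1/7·log_e(1/7) + 1/7·log_e(1/7) + 1/14·log_e(1/14) + 1/14·log_e(1/14) + 3/14·log_e(3/14) + 1/14·log_e(1/14) + 1/7·log_e(1/7) + 1/14·log_e(1/14)]
H(X,Y) = 2.1066 nats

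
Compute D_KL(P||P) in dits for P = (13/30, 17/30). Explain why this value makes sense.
0.0000 dits

KL divergence satisfies the Gibbs inequality: D_KL(P||Q) ≥ 0 for all distributions P, Q.

D_KL(P||Q) = Σ p(x) log(p(x)/q(x))
Each term is p(x) × log_10(p(x)/p(x)) = p(x) × log_10(1) = 0, so the sum is 0.
D_KL(P||Q) = 0.0000 dits

When P = Q, the KL divergence is exactly 0, as there is no 'divergence' between identical distributions.

This non-negativity is a fundamental property: relative entropy cannot be negative because it measures how different Q is from P.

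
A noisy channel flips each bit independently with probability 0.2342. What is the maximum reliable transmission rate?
0.2147 bits

For a binary symmetric channel (BSC) with error probability p:
Capacity C = 1 - H(p) bits per symbol

where H(p) = -p log₂(p) - (1-p) log₂(1-p) is the binary entropy function.

H(0.2342) = 0.7853 bits
C = 1 - 0.7853 = 0.2147 bits per symbol

This means we can reliably transmit up to 0.2147 bits of information per channel use.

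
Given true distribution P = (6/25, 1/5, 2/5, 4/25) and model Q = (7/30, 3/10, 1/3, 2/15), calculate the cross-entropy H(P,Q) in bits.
1.9504 bits

Cross-entropy: H(P,Q) = -Σ p(x) log q(x)

Alternatively: H(P,Q) = H(P) + D_KL(P||Q)
H(P) = 1.9103 bits
D_KL(P||Q) = 0.0401 bits

H(P,Q) = 1.9103 + 0.0401 = 1.9504 bits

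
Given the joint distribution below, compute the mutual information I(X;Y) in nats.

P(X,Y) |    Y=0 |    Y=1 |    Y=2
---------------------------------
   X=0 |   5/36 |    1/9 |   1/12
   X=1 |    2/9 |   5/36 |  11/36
0.0221 nats

Mutual information: I(X;Y) = H(X) + H(Y) - H(X,Y)

Marginals:
P(X) = (1/3, 2/3), H(X) = 0.6365 nats
P(Y) = (13/36, 1/4, 7/18), H(Y) = 1.0817 nats

Joint entropy: H(X,Y) = 1.6961 nats

I(X;Y) = 0.6365 + 1.0817 - 1.6961 = 0.0221 nats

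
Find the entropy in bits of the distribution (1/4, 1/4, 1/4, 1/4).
2.0000 bits

Shannon entropy is H(X) = -Σ p(x) log p(x).

For P = (1/4, 1/4, 1/4, 1/4):
H = -1/4 × log_2(1/4) -1/4 × log_2(1/4) -1/4 × log_2(1/4) -1/4 × log_2(1/4)
H = 2.0000 bits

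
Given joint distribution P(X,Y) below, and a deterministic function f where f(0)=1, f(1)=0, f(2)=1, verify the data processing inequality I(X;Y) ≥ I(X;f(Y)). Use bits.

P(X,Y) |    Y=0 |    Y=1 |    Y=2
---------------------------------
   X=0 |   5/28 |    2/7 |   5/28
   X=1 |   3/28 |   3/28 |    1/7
I(X;Y) = 0.0169, I(X;f(Y)) = 0.0148, inequality holds: 0.0169 ≥ 0.0148

Data Processing Inequality: For any Markov chain X → Y → Z, we have I(X;Y) ≥ I(X;Z).

Here Z = f(Y) is a deterministic function of Y, forming X → Y → Z.

Original I(X;Y) = 0.0169 bits

After applying f:
P(X,Z) where Z=f(Y):
- P(X,Z=0) = P(X,Y=1)
- P(X,Z=1) = P(X,Y=0) + P(X,Y=2)

I(X;Z) = I(X;f(Y)) = 0.0148 bits

Verification: 0.0169 ≥ 0.0148 ✓

Information cannot be created by processing; the function f can only lose information about X.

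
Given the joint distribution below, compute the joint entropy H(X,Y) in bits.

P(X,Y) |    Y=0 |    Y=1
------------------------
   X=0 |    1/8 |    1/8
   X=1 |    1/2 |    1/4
1.7500 bits

Joint entropy is H(X,Y) = -Σ_{x,y} p(x,y) log p(x,y).

Summing over all non-zero entries:
H(X,Y) = -[1/8·log_2(1/8) + 1/8·log_2(1/8) + 1/2·log_2(1/2) + 1/4·log_2(1/4)]
H(X,Y) = 1.7500 bits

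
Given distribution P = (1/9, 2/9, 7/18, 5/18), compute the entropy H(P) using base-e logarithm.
1.3015 nats

Shannon entropy is H(X) = -Σ p(x) log p(x).

For P = (1/9, 2/9, 7/18, 5/18):
H = -1/9 × log_e(1/9) -2/9 × log_e(2/9) -7/18 × log_e(7/18) -5/18 × log_e(5/18)
H = 1.3015 nats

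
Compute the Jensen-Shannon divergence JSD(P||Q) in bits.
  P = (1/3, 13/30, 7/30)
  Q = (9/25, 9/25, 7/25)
0.0044 bits

Jensen-Shannon divergence is:
JSD(P||Q) = 0.5 × D_KL(P||M) + 0.5 × D_KL(Q||M)
where M = 0.5 × (P + Q) is the mixture distribution.

M = 0.5 × (1/3, 13/30, 7/30) + 0.5 × (9/25, 9/25, 7/25) = (0.346667, 0.396667, 0.256667)

D_KL(P||M) = 0.0043 bits
D_KL(Q||M) = 0.0044 bits

JSD(P||Q) = 0.5 × 0.0043 + 0.5 × 0.0044 = 0.0044 bits

Unlike KL divergence, JSD is symmetric and bounded: 0 ≤ JSD ≤ log(2).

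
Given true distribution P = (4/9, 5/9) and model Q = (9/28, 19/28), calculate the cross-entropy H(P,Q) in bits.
1.0385 bits

Cross-entropy: H(P,Q) = -Σ p(x) log q(x)

Alternatively: H(P,Q) = H(P) + D_KL(P||Q)
H(P) = 0.9911 bits
D_KL(P||Q) = 0.0475 bits

H(P,Q) = 0.9911 + 0.0475 = 1.0385 bits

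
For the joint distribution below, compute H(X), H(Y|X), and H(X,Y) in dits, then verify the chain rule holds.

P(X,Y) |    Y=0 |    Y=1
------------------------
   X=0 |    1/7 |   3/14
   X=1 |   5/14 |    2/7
H(X,Y) = 0.5792, H(X) = 0.2831, H(Y|X) = 0.2962 (all in dits)

Chain rule: H(X,Y) = H(X) + H(Y|X)

Left side — joint entropy directly:
H(X,Y) = -Σ p(x,y) log p(x,y) = 0.5792 dits

Right side — compute H(Y|X) from the conditional distributions:
P(X) = (5/14, 9/14), so H(X) = 0.2831 dits
H(Y|X) = Σ_x P(X=x) · H(Y|X=x):
  P(Y|X=0) = (2/5, 3/5), H(Y|X=0) = 0.2923, weight P(X=0) = 5/14
  P(Y|X=1) = (5/9, 4/9), H(Y|X=1) = 0.2983, weight P(X=1) = 9/14
H(Y|X) = 0.2962 dits

H(X) + H(Y|X) = 0.2831 + 0.2962 = 0.5792 dits

Both sides equal 0.5792 dits. ✓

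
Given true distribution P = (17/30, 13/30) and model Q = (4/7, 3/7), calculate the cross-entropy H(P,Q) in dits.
0.2972 dits

Cross-entropy: H(P,Q) = -Σ p(x) log q(x)

Alternatively: H(P,Q) = H(P) + D_KL(P||Q)
H(P) = 0.2972 dits
D_KL(P||Q) = 0.0000 dits

H(P,Q) = 0.2972 + 0.0000 = 0.2972 dits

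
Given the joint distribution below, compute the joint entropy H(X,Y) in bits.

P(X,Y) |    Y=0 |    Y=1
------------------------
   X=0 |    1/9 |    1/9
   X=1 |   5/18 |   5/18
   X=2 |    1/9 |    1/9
2.4355 bits

Joint entropy is H(X,Y) = -Σ_{x,y} p(x,y) log p(x,y).

Summing over all non-zero entries:
H(X,Y) = -[1/9·log_2(1/9) + 1/9·log_2(1/9) + 5/18·log_2(5/18) + 5/18·log_2(5/18) + 1/9·log_2(1/9) + 1/9·log_2(1/9)]
H(X,Y) = 2.4355 bits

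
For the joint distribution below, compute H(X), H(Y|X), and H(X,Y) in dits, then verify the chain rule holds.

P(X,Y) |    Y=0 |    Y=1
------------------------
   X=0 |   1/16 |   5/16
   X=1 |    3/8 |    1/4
H(X,Y) = 0.5434, H(X) = 0.2873, H(Y|X) = 0.2561 (all in dits)

Chain rule: H(X,Y) = H(X) + H(Y|X)

Left side — joint entropy directly:
H(X,Y) = -Σ p(x,y) log p(x,y) = 0.5434 dits

Right side — compute H(Y|X) from the conditional distributions:
P(X) = (3/8, 5/8), so H(X) = 0.2873 dits
H(Y|X) = Σ_x P(X=x) · H(Y|X=x):
  P(Y|X=0) = (1/6, 5/6), H(Y|X=0) = 0.1957, weight P(X=0) = 3/8
  P(Y|X=1) = (3/5, 2/5), H(Y|X=1) = 0.2923, weight P(X=1) = 5/8
H(Y|X) = 0.2561 dits

H(X) + H(Y|X) = 0.2873 + 0.2561 = 0.5434 dits

Both sides equal 0.5434 dits. ✓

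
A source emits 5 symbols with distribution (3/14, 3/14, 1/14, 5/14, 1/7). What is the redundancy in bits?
0.1660 bits

Redundancy measures how far a source is from maximum entropy:
R = H_max - H(X)

Maximum entropy for 5 symbols: H_max = log_2(5) = 2.3219 bits
Actual entropy: H(X) = 2.1560 bits
Redundancy: R = 2.3219 - 2.1560 = 0.1660 bits

This redundancy represents potential for compression: the source could be compressed by 0.1660 bits per symbol.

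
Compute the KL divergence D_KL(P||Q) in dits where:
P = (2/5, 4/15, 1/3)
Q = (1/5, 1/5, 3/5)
0.0686 dits

KL divergence: D_KL(P||Q) = Σ p(x) log(p(x)/q(x))

Computing term by term:
  x=0: 2/5 × log_10[(2/5)/(1/5)] = 2/5 × 0.3010 = 0.1204
  x=1: 4/15 × log_10[(4/15)/(1/5)] = 4/15 × 0.1249 = 0.0333
  x=2: 1/3 × log_10[(1/3)/(3/5)] = 1/3 × -0.2553 = -0.0851

D_KL(P||Q) = 0.0686 dits

Note: KL divergence is always non-negative and equals 0 iff P = Q.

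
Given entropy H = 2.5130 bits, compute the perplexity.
5.7081

Perplexity is 2^H (or exp(H) for natural log).

H = 2.5130 bits
Perplexity = 2^2.5130 = 5.7081

Interpretation: The model's uncertainty is equivalent to choosing uniformly among 5.7 options.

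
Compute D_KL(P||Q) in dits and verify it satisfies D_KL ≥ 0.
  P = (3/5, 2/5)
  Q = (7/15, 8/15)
0.0155 dits

KL divergence satisfies the Gibbs inequality: D_KL(P||Q) ≥ 0 for all distributions P, Q.

D_KL(P||Q) = Σ p(x) log(p(x)/q(x))
Term by term:
  x=0: 3/5 × log_10[(3/5)/(7/15)] = 0.0655
  x=1: 2/5 × log_10[(2/5)/(8/15)] = -0.0500
D_KL(P||Q) = 0.0155 dits

D_KL(P||Q) = 0.0155 ≥ 0 ✓

This non-negativity is a fundamental property: relative entropy cannot be negative because it measures how different Q is from P.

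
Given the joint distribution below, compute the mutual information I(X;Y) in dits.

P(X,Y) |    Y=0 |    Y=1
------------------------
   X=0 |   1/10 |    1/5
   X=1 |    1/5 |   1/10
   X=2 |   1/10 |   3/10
0.0287 dits

Mutual information: I(X;Y) = H(X) + H(Y) - H(X,Y)

Marginals:
P(X) = (3/10, 3/10, 2/5), H(X) = 0.4729 dits
P(Y) = (2/5, 3/5), H(Y) = 0.2923 dits

Joint entropy: H(X,Y) = 0.7365 dits

I(X;Y) = 0.4729 + 0.2923 - 0.7365 = 0.0287 dits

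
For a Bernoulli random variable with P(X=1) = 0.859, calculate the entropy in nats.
0.4068 nats

The binary entropy function is:
H(p) = -p log(p) - (1-p) log(1-p)

H(0.859) = -0.859 × log_e(0.859) - 0.141 × log_e(0.141)
H(0.859) = 0.4068 nats

Note: Binary entropy is maximized at p=0.5 (H=1 bit) and minimized at p=0 or p=1 (H=0).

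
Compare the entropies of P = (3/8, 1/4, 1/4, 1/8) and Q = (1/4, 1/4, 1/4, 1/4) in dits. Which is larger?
Q

Computing entropies in dits:
H(P) = 0.5737
H(Q) = 0.6021

Distribution Q has higher entropy.

Intuition: The distribution closer to uniform (more spread out) has higher entropy.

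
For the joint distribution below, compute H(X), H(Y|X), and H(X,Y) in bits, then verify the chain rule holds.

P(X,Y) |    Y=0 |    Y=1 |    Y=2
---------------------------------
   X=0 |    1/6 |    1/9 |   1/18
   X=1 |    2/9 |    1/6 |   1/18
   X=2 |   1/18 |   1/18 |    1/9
H(X,Y) = 2.9749, H(X) = 1.5305, H(Y|X) = 1.4444 (all in bits)

Chain rule: H(X,Y) = H(X) + H(Y|X)

Left side — joint entropy directly:
H(X,Y) = -Σ p(x,y) log p(x,y) = 2.9749 bits

Right side — compute H(Y|X) from the conditional distributions:
P(X) = (1/3, 4/9, 2/9), so H(X) = 1.5305 bits
H(Y|X) = Σ_x P(X=x) · H(Y|X=x):
  P(Y|X=0) = (1/2, 1/3, 1/6), H(Y|X=0) = 1.4591, weight P(X=0) = 1/3
  P(Y|X=1) = (1/2, 3/8, 1/8), H(Y|X=1) = 1.4056, weight P(X=1) = 4/9
  P(Y|X=2) = (1/4, 1/4, 1/2), H(Y|X=2) = 1.5000, weight P(X=2) = 2/9
H(Y|X) = 1.4444 bits

H(X) + H(Y|X) = 1.5305 + 1.4444 = 2.9749 bits

Both sides equal 2.9749 bits. ✓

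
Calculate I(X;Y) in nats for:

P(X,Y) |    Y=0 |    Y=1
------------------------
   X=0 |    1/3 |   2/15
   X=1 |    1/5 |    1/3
0.0589 nats

Mutual information: I(X;Y) = H(X) + H(Y) - H(X,Y)

Marginals:
P(X) = (7/15, 8/15), H(X) = 0.6909 nats
P(Y) = (8/15, 7/15), H(Y) = 0.6909 nats

Joint entropy: H(X,Y) = 1.3229 nats

I(X;Y) = 0.6909 + 0.6909 - 1.3229 = 0.0589 nats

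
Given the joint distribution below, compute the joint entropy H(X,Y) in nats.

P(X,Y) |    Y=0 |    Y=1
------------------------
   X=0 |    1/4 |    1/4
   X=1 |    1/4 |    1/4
1.3863 nats

Joint entropy is H(X,Y) = -Σ_{x,y} p(x,y) log p(x,y).

Summing over all non-zero entries:
H(X,Y) = -[1/4·log_e(1/4) + 1/4·log_e(1/4) + 1/4·log_e(1/4) + 1/4·log_e(1/4)]
H(X,Y) = 1.3863 nats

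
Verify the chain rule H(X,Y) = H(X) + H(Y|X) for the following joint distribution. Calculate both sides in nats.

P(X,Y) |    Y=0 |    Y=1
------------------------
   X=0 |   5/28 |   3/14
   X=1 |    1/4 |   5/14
H(X,Y) = 1.3520, H(X) = 0.6700, H(Y|X) = 0.6820 (all in nats)

Chain rule: H(X,Y) = H(X) + H(Y|X)

Left side — joint entropy directly:
H(X,Y) = -Σ p(x,y) log p(x,y) = 1.3520 nats

Right side — compute H(Y|X) from the conditional distributions:
P(X) = (11/28, 17/28), so H(X) = 0.6700 nats
H(Y|X) = Σ_x P(X=x) · H(Y|X=x):
  P(Y|X=0) = (5/11, 6/11), H(Y|X=0) = 0.6890, weight P(X=0) = 11/28
  P(Y|X=1) = (7/17, 10/17), H(Y|X=1) = 0.6775, weight P(X=1) = 17/28
H(Y|X) = 0.6820 nats

H(X) + H(Y|X) = 0.6700 + 0.6820 = 1.3520 nats

Both sides equal 1.3520 nats. ✓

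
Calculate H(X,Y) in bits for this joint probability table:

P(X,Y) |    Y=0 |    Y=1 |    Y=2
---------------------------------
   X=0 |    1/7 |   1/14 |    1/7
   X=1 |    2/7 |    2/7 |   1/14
2.3788 bits

Joint entropy is H(X,Y) = -Σ_{x,y} p(x,y) log p(x,y).

Summing over all non-zero entries:
H(X,Y) = -[1/7·log_2(1/7) + 1/14·log_2(1/14) + 1/7·log_2(1/7) + 2/7·log_2(2/7) + 2/7·log_2(2/7) + 1/14·log_2(1/14)]
H(X,Y) = 2.3788 bits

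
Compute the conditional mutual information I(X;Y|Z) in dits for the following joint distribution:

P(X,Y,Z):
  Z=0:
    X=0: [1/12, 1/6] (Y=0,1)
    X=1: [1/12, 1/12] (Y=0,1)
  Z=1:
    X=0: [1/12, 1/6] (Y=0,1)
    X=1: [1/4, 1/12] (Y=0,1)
0.0250 dits

Conditional mutual information: I(X;Y|Z) = H(X|Z) + H(Y|Z) - H(X,Y|Z)

H(Z) = 0.2950
H(X,Z) = 0.5898 → H(X|Z) = 0.2948
H(Y,Z) = 0.5898 → H(Y|Z) = 0.2948
H(X,Y,Z) = 0.8596 → H(X,Y|Z) = 0.5646

I(X;Y|Z) = 0.2948 + 0.2948 - 0.5646 = 0.0250 dits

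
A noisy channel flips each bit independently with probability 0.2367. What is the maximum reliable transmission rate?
0.2105 bits

For a binary symmetric channel (BSC) with error probability p:
Capacity C = 1 - H(p) bits per symbol

where H(p) = -p log₂(p) - (1-p) log₂(1-p) is the binary entropy function.

H(0.2367) = 0.7895 bits
C = 1 - 0.7895 = 0.2105 bits per symbol

This means we can reliably transmit up to 0.2105 bits of information per channel use.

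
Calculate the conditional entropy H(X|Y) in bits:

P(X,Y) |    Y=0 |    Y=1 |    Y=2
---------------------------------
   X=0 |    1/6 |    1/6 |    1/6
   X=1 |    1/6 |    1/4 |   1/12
0.9675 bits

Using the chain rule: H(X|Y) = H(X,Y) - H(Y)

First, compute H(X,Y) = 2.5221 bits

Marginal P(Y) = (1/3, 5/12, 1/4)
H(Y) = 1.5546 bits

H(X|Y) = H(X,Y) - H(Y) = 2.5221 - 1.5546 = 0.9675 bits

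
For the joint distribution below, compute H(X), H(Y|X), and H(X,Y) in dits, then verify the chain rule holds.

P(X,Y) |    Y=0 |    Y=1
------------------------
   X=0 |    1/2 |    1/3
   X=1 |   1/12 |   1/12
H(X,Y) = 0.4894, H(X) = 0.1957, H(Y|X) = 0.2937 (all in dits)

Chain rule: H(X,Y) = H(X) + H(Y|X)

Left side — joint entropy directly:
H(X,Y) = -Σ p(x,y) log p(x,y) = 0.4894 dits

Right side — compute H(Y|X) from the conditional distributions:
P(X) = (5/6, 1/6), so H(X) = 0.1957 dits
H(Y|X) = Σ_x P(X=x) · H(Y|X=x):
  P(Y|X=0) = (3/5, 2/5), H(Y|X=0) = 0.2923, weight P(X=0) = 5/6
  P(Y|X=1) = (1/2, 1/2), H(Y|X=1) = 0.3010, weight P(X=1) = 1/6
H(Y|X) = 0.2937 dits

H(X) + H(Y|X) = 0.1957 + 0.2937 = 0.4894 dits

Both sides equal 0.4894 dits. ✓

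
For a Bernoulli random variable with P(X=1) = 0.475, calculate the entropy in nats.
0.6919 nats

The binary entropy function is:
H(p) = -p log(p) - (1-p) log(1-p)

H(0.475) = -0.475 × log_e(0.475) - 0.525 × log_e(0.525)
H(0.475) = 0.6919 nats

Note: Binary entropy is maximized at p=0.5 (H=1 bit) and minimized at p=0 or p=1 (H=0).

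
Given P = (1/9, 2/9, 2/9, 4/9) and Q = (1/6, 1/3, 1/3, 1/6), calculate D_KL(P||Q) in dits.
0.0915 dits

KL divergence: D_KL(P||Q) = Σ p(x) log(p(x)/q(x))

Computing term by term:
  x=0: 1/9 × log_10[(1/9)/(1/6)] = 1/9 × -0.1761 = -0.0196
  x=1: 2/9 × log_10[(2/9)/(1/3)] = 2/9 × -0.1761 = -0.0391
  x=2: 2/9 × log_10[(2/9)/(1/3)] = 2/9 × -0.1761 = -0.0391
  x=3: 4/9 × log_10[(4/9)/(1/6)] = 4/9 × 0.4260 = 0.1893

D_KL(P||Q) = 0.0915 dits

Note: KL divergence is always non-negative and equals 0 iff P = Q.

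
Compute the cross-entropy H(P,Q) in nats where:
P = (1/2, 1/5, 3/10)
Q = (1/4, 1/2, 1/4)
1.2477 nats

Cross-entropy: H(P,Q) = -Σ p(x) log q(x)

Alternatively: H(P,Q) = H(P) + D_KL(P||Q)
H(P) = 1.0297 nats
D_KL(P||Q) = 0.2180 nats

H(P,Q) = 1.0297 + 0.2180 = 1.2477 nats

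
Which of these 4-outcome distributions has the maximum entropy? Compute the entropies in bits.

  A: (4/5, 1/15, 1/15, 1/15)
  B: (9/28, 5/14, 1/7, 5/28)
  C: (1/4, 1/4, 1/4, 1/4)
C

For a discrete distribution over n outcomes, entropy is maximized by the uniform distribution.

Computing entropies:
H(A) = 1.0389 bits
H(B) = 1.9017 bits
H(C) = 2.0000 bits

The uniform distribution (where all probabilities equal 1/4) achieves the maximum entropy of log_2(4) = 2.0000 bits.

Distribution C has the highest entropy.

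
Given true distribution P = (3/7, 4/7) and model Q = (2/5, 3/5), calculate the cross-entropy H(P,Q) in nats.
0.6846 nats

Cross-entropy: H(P,Q) = -Σ p(x) log q(x)

Alternatively: H(P,Q) = H(P) + D_KL(P||Q)
H(P) = 0.6829 nats
D_KL(P||Q) = 0.0017 nats

H(P,Q) = 0.6829 + 0.0017 = 0.6846 nats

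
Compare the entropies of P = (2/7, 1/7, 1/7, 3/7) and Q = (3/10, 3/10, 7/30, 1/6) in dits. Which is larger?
Q

Computing entropies in dits:
H(P) = 0.5546
H(Q) = 0.5909

Distribution Q has higher entropy.

Intuition: The distribution closer to uniform (more spread out) has higher entropy.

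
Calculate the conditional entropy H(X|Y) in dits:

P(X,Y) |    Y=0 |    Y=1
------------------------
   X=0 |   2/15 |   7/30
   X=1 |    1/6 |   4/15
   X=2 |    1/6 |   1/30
0.4258 dits

Using the chain rule: H(X|Y) = H(X,Y) - H(Y)

First, compute H(X,Y) = 0.7258 dits

Marginal P(Y) = (7/15, 8/15)
H(Y) = 0.3001 dits

H(X|Y) = H(X,Y) - H(Y) = 0.7258 - 0.3001 = 0.4258 dits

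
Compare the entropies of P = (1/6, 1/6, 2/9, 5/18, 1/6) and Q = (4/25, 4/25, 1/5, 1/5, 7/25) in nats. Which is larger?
Q

Computing entropies in nats:
H(P) = 1.5859
H(Q) = 1.5866

Distribution Q has higher entropy.

Intuition: The distribution closer to uniform (more spread out) has higher entropy.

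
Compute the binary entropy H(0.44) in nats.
0.6859 nats

The binary entropy function is:
H(p) = -p log(p) - (1-p) log(1-p)

H(0.44) = -0.44 × log_e(0.44) - 0.56 × log_e(0.56)
H(0.44) = 0.6859 nats

Note: Binary entropy is maximized at p=0.5 (H=1 bit) and minimized at p=0 or p=1 (H=0).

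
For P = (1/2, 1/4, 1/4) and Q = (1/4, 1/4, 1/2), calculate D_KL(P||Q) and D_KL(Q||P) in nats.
D_KL(P||Q) = 0.1733, D_KL(Q||P) = 0.1733

KL divergence is not symmetric: D_KL(P||Q) ≠ D_KL(Q||P) in general.

D_KL(P||Q) = 0.1733 nats
D_KL(Q||P) = 0.1733 nats

In this case they happen to be equal (to 4 decimal places).

This asymmetry is why KL divergence is not a true distance metric.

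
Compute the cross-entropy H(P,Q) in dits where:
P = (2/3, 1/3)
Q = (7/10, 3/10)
0.2776 dits

Cross-entropy: H(P,Q) = -Σ p(x) log q(x)

Alternatively: H(P,Q) = H(P) + D_KL(P||Q)
H(P) = 0.2764 dits
D_KL(P||Q) = 0.0011 dits

H(P,Q) = 0.2764 + 0.0011 = 0.2776 dits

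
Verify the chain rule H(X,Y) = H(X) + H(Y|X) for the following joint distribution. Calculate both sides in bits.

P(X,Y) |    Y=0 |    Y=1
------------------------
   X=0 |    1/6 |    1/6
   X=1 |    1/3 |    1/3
H(X,Y) = 1.9183, H(X) = 0.9183, H(Y|X) = 1.0000 (all in bits)

Chain rule: H(X,Y) = H(X) + H(Y|X)

Left side — joint entropy directly:
H(X,Y) = -Σ p(x,y) log p(x,y) = 1.9183 bits

Right side — compute H(Y|X) from the conditional distributions:
P(X) = (1/3, 2/3), so H(X) = 0.9183 bits
H(Y|X) = Σ_x P(X=x) · H(Y|X=x):
  P(Y|X=0) = (1/2, 1/2), H(Y|X=0) = 1.0000, weight P(X=0) = 1/3
  P(Y|X=1) = (1/2, 1/2), H(Y|X=1) = 1.0000, weight P(X=1) = 2/3
H(Y|X) = 1.0000 bits

H(X) + H(Y|X) = 0.9183 + 1.0000 = 1.9183 bits

Both sides equal 1.9183 bits. ✓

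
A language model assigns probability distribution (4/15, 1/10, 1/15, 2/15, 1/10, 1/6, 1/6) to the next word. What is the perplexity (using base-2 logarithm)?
6.4201

Perplexity is 2^H (or exp(H) for natural log).

First, H = -Σ p log p = 2.6826 bits
Perplexity = 2^2.6826 = 6.4201

Interpretation: The model's uncertainty is equivalent to choosing uniformly among 6.4 options.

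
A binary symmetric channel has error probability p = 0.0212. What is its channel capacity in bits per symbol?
0.8519 bits

For a binary symmetric channel (BSC) with error probability p:
Capacity C = 1 - H(p) bits per symbol

where H(p) = -p log₂(p) - (1-p) log₂(1-p) is the binary entropy function.

H(0.0212) = 0.1481 bits
C = 1 - 0.1481 = 0.8519 bits per symbol

This means we can reliably transmit up to 0.8519 bits of information per channel use.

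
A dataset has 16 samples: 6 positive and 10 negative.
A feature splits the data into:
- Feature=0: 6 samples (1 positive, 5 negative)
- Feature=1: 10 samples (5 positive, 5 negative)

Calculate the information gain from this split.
0.0857 bits

Information Gain = H(Y) - H(Y|Feature)

Before split:
P(positive) = 6/16 = 0.3750
H(Y) = 0.9544 bits

After split:
Feature=0: H = 0.6500 bits (weight = 6/16)
Feature=1: H = 1.0000 bits (weight = 10/16)
H(Y|Feature) = (6/16)×0.6500 + (10/16)×1.0000 = 0.8688 bits

Information Gain = 0.9544 - 0.8688 = 0.0857 bits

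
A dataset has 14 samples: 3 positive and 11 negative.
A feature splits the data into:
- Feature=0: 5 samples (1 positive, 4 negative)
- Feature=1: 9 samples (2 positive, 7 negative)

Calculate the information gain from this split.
0.0005 bits

Information Gain = H(Y) - H(Y|Feature)

Before split:
P(positive) = 3/14 = 0.2143
H(Y) = 0.7496 bits

After split:
Feature=0: H = 0.7219 bits (weight = 5/14)
Feature=1: H = 0.7642 bits (weight = 9/14)
H(Y|Feature) = (5/14)×0.7219 + (9/14)×0.7642 = 0.7491 bits

Information Gain = 0.7496 - 0.7491 = 0.0005 bits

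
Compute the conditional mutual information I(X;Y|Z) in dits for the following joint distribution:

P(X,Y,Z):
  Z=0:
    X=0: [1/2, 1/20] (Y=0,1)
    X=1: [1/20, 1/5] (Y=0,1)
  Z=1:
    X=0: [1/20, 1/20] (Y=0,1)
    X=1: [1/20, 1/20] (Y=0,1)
0.0887 dits

Conditional mutual information: I(X;Y|Z) = H(X|Z) + H(Y|Z) - H(X,Y|Z)

H(Z) = 0.2173
H(X,Z) = 0.4933 → H(X|Z) = 0.2760
H(Y,Z) = 0.4933 → H(Y|Z) = 0.2760
H(X,Y,Z) = 0.6806 → H(X,Y|Z) = 0.4633

I(X;Y|Z) = 0.2760 + 0.2760 - 0.4633 = 0.0887 dits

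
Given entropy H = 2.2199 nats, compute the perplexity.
9.2064

Perplexity is e^H (or exp(H) for natural log).

H = 2.2199 nats
Perplexity = e^2.2199 = 9.2064

Interpretation: The model's uncertainty is equivalent to choosing uniformly among 9.2 options.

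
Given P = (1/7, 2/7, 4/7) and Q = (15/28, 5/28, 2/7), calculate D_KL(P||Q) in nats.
0.3415 nats

KL divergence: D_KL(P||Q) = Σ p(x) log(p(x)/q(x))

Computing term by term:
  x=0: 1/7 × log_e[(1/7)/(15/28)] = 1/7 × -1.3218 = -0.1888
  x=1: 2/7 × log_e[(2/7)/(5/28)] = 2/7 × 0.4700 = 0.1343
  x=2: 4/7 × log_e[(4/7)/(2/7)] = 4/7 × 0.6931 = 0.3961

D_KL(P||Q) = 0.3415 nats

Note: KL divergence is always non-negative and equals 0 iff P = Q.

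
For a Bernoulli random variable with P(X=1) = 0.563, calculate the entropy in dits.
0.2976 dits

The binary entropy function is:
H(p) = -p log(p) - (1-p) log(1-p)

H(0.563) = -0.563 × log_10(0.563) - 0.437 × log_10(0.437)
H(0.563) = 0.2976 dits

Note: Binary entropy is maximized at p=0.5 (H=1 bit) and minimized at p=0 or p=1 (H=0).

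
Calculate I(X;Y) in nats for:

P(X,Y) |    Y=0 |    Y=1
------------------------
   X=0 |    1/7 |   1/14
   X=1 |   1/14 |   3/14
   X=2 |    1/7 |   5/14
0.0556 nats

Mutual information: I(X;Y) = H(X) + H(Y) - H(X,Y)

Marginals:
P(X) = (3/14, 2/7, 1/2), H(X) = 1.0346 nats
P(Y) = (5/14, 9/14), H(Y) = 0.6518 nats

Joint entropy: H(X,Y) = 1.6308 nats

I(X;Y) = 1.0346 + 0.6518 - 1.6308 = 0.0556 nats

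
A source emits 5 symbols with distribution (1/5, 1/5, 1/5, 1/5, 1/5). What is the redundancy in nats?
0.0000 nats

Redundancy measures how far a source is from maximum entropy:
R = H_max - H(X)

Maximum entropy for 5 symbols: H_max = log_e(5) = 1.6094 nats
Actual entropy: H(X) = 1.6094 nats
Redundancy: R = 1.6094 - 1.6094 = 0.0000 nats

This redundancy represents potential for compression: the source could be compressed by 0.0000 nats per symbol.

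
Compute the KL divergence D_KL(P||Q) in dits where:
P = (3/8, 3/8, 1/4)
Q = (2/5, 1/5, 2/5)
0.0408 dits

KL divergence: D_KL(P||Q) = Σ p(x) log(p(x)/q(x))

Computing term by term:
  x=0: 3/8 × log_10[(3/8)/(2/5)] = 3/8 × -0.0280 = -0.0105
  x=1: 3/8 × log_10[(3/8)/(1/5)] = 3/8 × 0.2730 = 0.1024
  x=2: 1/4 × log_10[(1/4)/(2/5)] = 1/4 × -0.2041 = -0.0510

D_KL(P||Q) = 0.0408 dits

Note: KL divergence is always non-negative and equals 0 iff P = Q.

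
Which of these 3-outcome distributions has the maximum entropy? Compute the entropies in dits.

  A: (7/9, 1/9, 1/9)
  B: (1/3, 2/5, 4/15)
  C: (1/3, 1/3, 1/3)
C

For a discrete distribution over n outcomes, entropy is maximized by the uniform distribution.

Computing entropies:
H(A) = 0.2969 dits
H(B) = 0.4713 dits
H(C) = 0.4771 dits

The uniform distribution (where all probabilities equal 1/3) achieves the maximum entropy of log_10(3) = 0.4771 dits.

Distribution C has the highest entropy.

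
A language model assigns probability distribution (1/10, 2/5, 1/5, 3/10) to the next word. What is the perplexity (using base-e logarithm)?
3.5961

Perplexity is e^H (or exp(H) for natural log).

First, H = -Σ p log p = 1.2799 nats
Perplexity = e^1.2799 = 3.5961

Interpretation: The model's uncertainty is equivalent to choosing uniformly among 3.6 options.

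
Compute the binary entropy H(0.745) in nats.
0.5678 nats

The binary entropy function is:
H(p) = -p log(p) - (1-p) log(1-p)

H(0.745) = -0.745 × log_e(0.745) - 0.255 × log_e(0.255)
H(0.745) = 0.5678 nats

Note: Binary entropy is maximized at p=0.5 (H=1 bit) and minimized at p=0 or p=1 (H=0).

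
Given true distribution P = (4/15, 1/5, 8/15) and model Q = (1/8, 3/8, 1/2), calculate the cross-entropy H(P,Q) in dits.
0.4866 dits

Cross-entropy: H(P,Q) = -Σ p(x) log q(x)

Alternatively: H(P,Q) = H(P) + D_KL(P||Q)
H(P) = 0.4385 dits
D_KL(P||Q) = 0.0481 dits

H(P,Q) = 0.4385 + 0.0481 = 0.4866 dits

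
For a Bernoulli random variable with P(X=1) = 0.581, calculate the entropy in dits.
0.2953 dits

The binary entropy function is:
H(p) = -p log(p) - (1-p) log(1-p)

H(0.581) = -0.581 × log_10(0.581) - 0.419 × log_10(0.419)
H(0.581) = 0.2953 dits

Note: Binary entropy is maximized at p=0.5 (H=1 bit) and minimized at p=0 or p=1 (H=0).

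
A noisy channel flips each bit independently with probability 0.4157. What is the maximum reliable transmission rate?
0.0206 bits

For a binary symmetric channel (BSC) with error probability p:
Capacity C = 1 - H(p) bits per symbol

where H(p) = -p log₂(p) - (1-p) log₂(1-p) is the binary entropy function.

H(0.4157) = 0.9794 bits
C = 1 - 0.9794 = 0.0206 bits per symbol

This means we can reliably transmit up to 0.0206 bits of information per channel use.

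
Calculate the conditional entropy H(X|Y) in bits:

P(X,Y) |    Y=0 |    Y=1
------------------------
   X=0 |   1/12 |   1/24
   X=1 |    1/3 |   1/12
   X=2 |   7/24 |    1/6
1.3953 bits

Using the chain rule: H(X|Y) = H(X,Y) - H(Y)

First, compute H(X,Y) = 2.2662 bits

Marginal P(Y) = (17/24, 7/24)
H(Y) = 0.8709 bits

H(X|Y) = H(X,Y) - H(Y) = 2.2662 - 0.8709 = 1.3953 bits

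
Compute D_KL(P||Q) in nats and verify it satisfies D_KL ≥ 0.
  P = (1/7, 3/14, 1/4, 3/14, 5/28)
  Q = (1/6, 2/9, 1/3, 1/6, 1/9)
0.0368 nats

KL divergence satisfies the Gibbs inequality: D_KL(P||Q) ≥ 0 for all distributions P, Q.

D_KL(P||Q) = Σ p(x) log(p(x)/q(x))
Term by term:
  x=0: 1/7 × log_e[(1/7)/(1/6)] = -0.0220
  x=1: 3/14 × log_e[(3/14)/(2/9)] = -0.0078
  x=2: 1/4 × log_e[(1/4)/(1/3)] = -0.0719
  x=3: 3/14 × log_e[(3/14)/(1/6)] = 0.0539
  x=4: 5/28 × log_e[(5/28)/(1/9)] = 0.0847
D_KL(P||Q) = 0.0368 nats

D_KL(P||Q) = 0.0368 ≥ 0 ✓

This non-negativity is a fundamental property: relative entropy cannot be negative because it measures how different Q is from P.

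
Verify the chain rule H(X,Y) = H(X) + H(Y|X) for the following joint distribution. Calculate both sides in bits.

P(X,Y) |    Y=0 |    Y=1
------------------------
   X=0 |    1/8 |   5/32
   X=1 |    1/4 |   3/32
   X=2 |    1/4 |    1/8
H(X,Y) = 2.4886, H(X) = 1.5749, H(Y|X) = 0.9137 (all in bits)

Chain rule: H(X,Y) = H(X) + H(Y|X)

Left side — joint entropy directly:
H(X,Y) = -Σ p(x,y) log p(x,y) = 2.4886 bits

Right side — compute H(Y|X) from the conditional distributions:
P(X) = (9/32, 11/32, 3/8), so H(X) = 1.5749 bits
H(Y|X) = Σ_x P(X=x) · H(Y|X=x):
  P(Y|X=0) = (4/9, 5/9), H(Y|X=0) = 0.9911, weight P(X=0) = 9/32
  P(Y|X=1) = (8/11, 3/11), H(Y|X=1) = 0.8454, weight P(X=1) = 11/32
  P(Y|X=2) = (2/3, 1/3), H(Y|X=2) = 0.9183, weight P(X=2) = 3/8
H(Y|X) = 0.9137 bits

H(X) + H(Y|X) = 1.5749 + 0.9137 = 2.4886 bits

Both sides equal 2.4886 bits. ✓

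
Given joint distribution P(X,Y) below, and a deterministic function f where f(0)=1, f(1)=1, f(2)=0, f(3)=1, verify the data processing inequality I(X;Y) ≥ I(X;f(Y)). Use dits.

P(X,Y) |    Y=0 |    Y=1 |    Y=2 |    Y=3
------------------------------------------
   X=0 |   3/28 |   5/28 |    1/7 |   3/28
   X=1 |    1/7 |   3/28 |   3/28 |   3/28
I(X;Y) = 0.0050, I(X;f(Y)) = 0.0004, inequality holds: 0.0050 ≥ 0.0004

Data Processing Inequality: For any Markov chain X → Y → Z, we have I(X;Y) ≥ I(X;Z).

Here Z = f(Y) is a deterministic function of Y, forming X → Y → Z.

Original I(X;Y) = 0.0050 dits

After applying f:
P(X,Z) where Z=f(Y):
- P(X,Z=0) = P(X,Y=2)
- P(X,Z=1) = P(X,Y=0) + P(X,Y=1) + P(X,Y=3)

I(X;Z) = I(X;f(Y)) = 0.0004 dits

Verification: 0.0050 ≥ 0.0004 ✓

Information cannot be created by processing; the function f can only lose information about X.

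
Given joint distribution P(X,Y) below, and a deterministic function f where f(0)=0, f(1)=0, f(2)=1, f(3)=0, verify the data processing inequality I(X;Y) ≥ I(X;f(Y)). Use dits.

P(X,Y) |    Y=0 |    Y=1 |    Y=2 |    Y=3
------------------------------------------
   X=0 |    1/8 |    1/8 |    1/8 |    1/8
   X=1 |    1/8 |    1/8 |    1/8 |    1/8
I(X;Y) = 0.0000, I(X;f(Y)) = 0.0000, inequality holds: 0.0000 ≥ 0.0000

Data Processing Inequality: For any Markov chain X → Y → Z, we have I(X;Y) ≥ I(X;Z).

Here Z = f(Y) is a deterministic function of Y, forming X → Y → Z.

Original I(X;Y) = 0.0000 dits

After applying f:
P(X,Z) where Z=f(Y):
- P(X,Z=0) = P(X,Y=0) + P(X,Y=1) + P(X,Y=3)
- P(X,Z=1) = P(X,Y=2)

I(X;Z) = I(X;f(Y)) = 0.0000 dits

Verification: 0.0000 ≥ 0.0000 ✓

Information cannot be created by processing; the function f can only lose information about X.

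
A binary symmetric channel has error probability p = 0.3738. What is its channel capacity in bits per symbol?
0.0465 bits

For a binary symmetric channel (BSC) with error probability p:
Capacity C = 1 - H(p) bits per symbol

where H(p) = -p log₂(p) - (1-p) log₂(1-p) is the binary entropy function.

H(0.3738) = 0.9535 bits
C = 1 - 0.9535 = 0.0465 bits per symbol

This means we can reliably transmit up to 0.0465 bits of information per channel use.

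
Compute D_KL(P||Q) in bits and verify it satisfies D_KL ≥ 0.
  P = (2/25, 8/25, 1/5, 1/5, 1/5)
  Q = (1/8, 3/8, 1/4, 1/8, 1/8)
0.0821 bits

KL divergence satisfies the Gibbs inequality: D_KL(P||Q) ≥ 0 for all distributions P, Q.

D_KL(P||Q) = Σ p(x) log(p(x)/q(x))
Term by term:
  x=0: 2/25 × log_2[(2/25)/(1/8)] = -0.0515
  x=1: 8/25 × log_2[(8/25)/(3/8)] = -0.0732
  x=2: 1/5 × log_2[(1/5)/(1/4)] = -0.0644
  x=3: 1/5 × log_2[(1/5)/(1/8)] = 0.1356
  x=4: 1/5 × log_2[(1/5)/(1/8)] = 0.1356
D_KL(P||Q) = 0.0821 bits

D_KL(P||Q) = 0.0821 ≥ 0 ✓

This non-negativity is a fundamental property: relative entropy cannot be negative because it measures how different Q is from P.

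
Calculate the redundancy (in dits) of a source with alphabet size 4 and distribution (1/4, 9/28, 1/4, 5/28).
0.0090 dits

Redundancy measures how far a source is from maximum entropy:
R = H_max - H(X)

Maximum entropy for 4 symbols: H_max = log_10(4) = 0.6021 dits
Actual entropy: H(X) = 0.5931 dits
Redundancy: R = 0.6021 - 0.5931 = 0.0090 dits

This redundancy represents potential for compression: the source could be compressed by 0.0090 dits per symbol.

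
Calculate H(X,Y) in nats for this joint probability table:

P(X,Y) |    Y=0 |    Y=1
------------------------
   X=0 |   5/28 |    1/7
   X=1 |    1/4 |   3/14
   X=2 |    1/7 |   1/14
1.7288 nats

Joint entropy is H(X,Y) = -Σ_{x,y} p(x,y) log p(x,y).

Summing over all non-zero entries:
H(X,Y) = -[5/28·log_e(5/28) + 1/7·log_e(1/7) + 1/4·log_e(1/4) + 3/14·log_e(3/14) + 1/7·log_e(1/7) + 1/14·log_e(1/14)]
H(X,Y) = 1.7288 nats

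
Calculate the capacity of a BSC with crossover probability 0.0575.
0.6826 bits

For a binary symmetric channel (BSC) with error probability p:
Capacity C = 1 - H(p) bits per symbol

where H(p) = -p log₂(p) - (1-p) log₂(1-p) is the binary entropy function.

H(0.0575) = 0.3174 bits
C = 1 - 0.3174 = 0.6826 bits per symbol

This means we can reliably transmit up to 0.6826 bits of information per channel use.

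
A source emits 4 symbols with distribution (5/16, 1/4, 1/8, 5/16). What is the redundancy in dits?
0.0229 dits

Redundancy measures how far a source is from maximum entropy:
R = H_max - H(X)

Maximum entropy for 4 symbols: H_max = log_10(4) = 0.6021 dits
Actual entropy: H(X) = 0.5791 dits
Redundancy: R = 0.6021 - 0.5791 = 0.0229 dits

This redundancy represents potential for compression: the source could be compressed by 0.0229 dits per symbol.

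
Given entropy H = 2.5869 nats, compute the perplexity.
13.2885

Perplexity is e^H (or exp(H) for natural log).

H = 2.5869 nats
Perplexity = e^2.5869 = 13.2885

Interpretation: The model's uncertainty is equivalent to choosing uniformly among 13.3 options.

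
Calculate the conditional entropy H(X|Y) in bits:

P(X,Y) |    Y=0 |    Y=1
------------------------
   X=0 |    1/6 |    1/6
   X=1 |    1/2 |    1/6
0.8742 bits

Using the chain rule: H(X|Y) = H(X,Y) - H(Y)

First, compute H(X,Y) = 1.7925 bits

Marginal P(Y) = (2/3, 1/3)
H(Y) = 0.9183 bits

H(X|Y) = H(X,Y) - H(Y) = 1.7925 - 0.9183 = 0.8742 bits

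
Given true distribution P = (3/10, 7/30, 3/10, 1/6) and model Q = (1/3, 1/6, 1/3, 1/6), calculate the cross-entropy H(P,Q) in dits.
0.5975 dits

Cross-entropy: H(P,Q) = -Σ p(x) log q(x)

Alternatively: H(P,Q) = H(P) + D_KL(P||Q)
H(P) = 0.5909 dits
D_KL(P||Q) = 0.0066 dits

H(P,Q) = 0.5909 + 0.0066 = 0.5975 dits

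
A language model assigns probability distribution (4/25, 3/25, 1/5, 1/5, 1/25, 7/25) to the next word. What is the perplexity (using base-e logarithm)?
5.3474

Perplexity is e^H (or exp(H) for natural log).

First, H = -Σ p log p = 1.6766 nats
Perplexity = e^1.6766 = 5.3474

Interpretation: The model's uncertainty is equivalent to choosing uniformly among 5.3 options.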